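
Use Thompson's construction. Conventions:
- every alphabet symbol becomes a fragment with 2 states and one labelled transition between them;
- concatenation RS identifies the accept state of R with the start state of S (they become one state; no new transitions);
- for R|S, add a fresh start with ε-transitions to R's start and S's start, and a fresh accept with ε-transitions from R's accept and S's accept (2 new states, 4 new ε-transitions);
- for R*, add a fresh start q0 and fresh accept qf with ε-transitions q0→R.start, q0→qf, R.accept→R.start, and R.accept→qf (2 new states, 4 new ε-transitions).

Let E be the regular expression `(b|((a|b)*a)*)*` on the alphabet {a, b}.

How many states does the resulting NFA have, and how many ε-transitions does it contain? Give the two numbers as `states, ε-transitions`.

17, 20

Per subexpression:
Each of the 4 symbol leaves contributes 2 states and 0 ε-transitions.
  a|b = 6 states, 4 ε-transitions
  (a|b)* = 8 states, 8 ε-transitions
  (a|b)*a = 9 states, 8 ε-transitions
  ((a|b)*a)* = 11 states, 12 ε-transitions
  b|((a|b)*a)* = 15 states, 16 ε-transitions
  (b|((a|b)*a)*)* = 17 states, 20 ε-transitions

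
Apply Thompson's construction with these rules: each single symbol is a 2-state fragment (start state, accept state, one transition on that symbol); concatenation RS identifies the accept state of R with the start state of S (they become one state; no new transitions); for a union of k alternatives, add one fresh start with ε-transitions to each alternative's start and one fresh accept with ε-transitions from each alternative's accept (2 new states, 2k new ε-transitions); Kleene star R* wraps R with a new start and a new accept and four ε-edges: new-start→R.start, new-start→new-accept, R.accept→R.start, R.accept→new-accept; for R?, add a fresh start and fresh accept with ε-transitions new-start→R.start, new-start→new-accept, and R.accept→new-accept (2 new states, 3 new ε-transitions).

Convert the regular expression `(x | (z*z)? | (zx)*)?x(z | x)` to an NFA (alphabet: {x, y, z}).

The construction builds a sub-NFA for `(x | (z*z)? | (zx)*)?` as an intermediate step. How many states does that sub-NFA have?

18

Fragment for `(x | (z*z)? | (zx)*)?`:
Each of the 5 symbol leaves contributes a 2-state fragment.
  z* = 4 states
  z*z = 5 states
  (z*z)? = 7 states
  zx = 3 states
  (zx)* = 5 states
  x | (z*z)? | (zx)* = 16 states
  (x | (z*z)? | (zx)*)? = 18 states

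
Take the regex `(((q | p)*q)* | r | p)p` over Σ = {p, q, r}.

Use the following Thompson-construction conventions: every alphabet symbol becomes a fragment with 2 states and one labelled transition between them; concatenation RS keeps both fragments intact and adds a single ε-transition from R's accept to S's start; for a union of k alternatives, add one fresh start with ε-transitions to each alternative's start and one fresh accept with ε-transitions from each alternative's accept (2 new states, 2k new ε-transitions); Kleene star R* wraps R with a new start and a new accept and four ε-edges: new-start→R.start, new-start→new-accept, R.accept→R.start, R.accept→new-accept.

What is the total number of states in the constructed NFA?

Bottom-up over the parse tree:
Each of the 6 symbol leaves contributes a 2-state fragment.
  q | p — 6 states
  (q | p)* — 8 states
  (q | p)*q — 10 states
  ((q | p)*q)* — 12 states
  ((q | p)*q)* | r | p — 18 states
  (((q | p)*q)* | r | p)p — 20 states

20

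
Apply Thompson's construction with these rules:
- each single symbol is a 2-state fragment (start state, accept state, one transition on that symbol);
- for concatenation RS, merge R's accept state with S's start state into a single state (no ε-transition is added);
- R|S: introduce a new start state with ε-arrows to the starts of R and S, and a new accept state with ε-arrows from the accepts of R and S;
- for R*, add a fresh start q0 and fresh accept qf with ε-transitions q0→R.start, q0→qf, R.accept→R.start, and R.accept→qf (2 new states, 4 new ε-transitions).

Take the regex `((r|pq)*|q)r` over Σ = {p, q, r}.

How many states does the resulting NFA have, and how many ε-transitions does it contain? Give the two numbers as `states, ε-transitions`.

14, 12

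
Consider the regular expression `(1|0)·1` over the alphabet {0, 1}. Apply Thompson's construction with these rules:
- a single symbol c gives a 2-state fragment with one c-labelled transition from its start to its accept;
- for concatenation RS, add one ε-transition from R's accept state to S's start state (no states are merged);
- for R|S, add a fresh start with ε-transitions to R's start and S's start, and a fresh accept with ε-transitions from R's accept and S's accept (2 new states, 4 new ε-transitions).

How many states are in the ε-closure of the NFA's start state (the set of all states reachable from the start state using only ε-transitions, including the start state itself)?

3

Let C(F) = |ε-closure(F.start)| within fragment F, and note whether F accepts ε. Symbol fragments have C = 1 and do not accept ε. Then:
  1|0 : C = 1 + 1 + 1 = 3 (the new accept is not ε-reachable since no branch accepts ε)
  (1|0)·1 : same as the first factor's closure: C = 3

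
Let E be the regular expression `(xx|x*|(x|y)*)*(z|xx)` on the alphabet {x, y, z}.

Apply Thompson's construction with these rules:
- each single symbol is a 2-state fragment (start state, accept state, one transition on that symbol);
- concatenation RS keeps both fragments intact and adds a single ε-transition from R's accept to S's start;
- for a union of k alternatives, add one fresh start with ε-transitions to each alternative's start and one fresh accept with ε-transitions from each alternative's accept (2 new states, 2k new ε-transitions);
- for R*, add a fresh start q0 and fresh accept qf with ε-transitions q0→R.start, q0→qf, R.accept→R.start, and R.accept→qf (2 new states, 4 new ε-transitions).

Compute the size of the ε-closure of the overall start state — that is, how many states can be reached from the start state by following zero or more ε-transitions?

Work bottom-up. For each fragment F, track |ε-closure(F.start)| and whether F's accept lies in that closure (i.e. whether F accepts ε). A single-symbol fragment has closure size 1 and does not accept ε.
  xx — |ε-closure| equals the left operand's closure size = 1 (its accept is not ε-reachable, so the closure stops there)
  x* — new start has ε-edges to the inner start and to the new accept, so |ε-closure| = 2 + 1 = 3
  x|y — |ε-closure| = 1 + 1 + 1 = 3 (the new accept is not ε-reachable since no branch accepts ε)
  (x|y)* — |ε-closure| = 1 (new start) + 3 (body) + 1 (new accept) = 5
  xx|x*|(x|y)* — |ε-closure| = 1 (new start) + (1 + 3 + 5) + 1 (new accept, since some branch ε-reaches its own accept) = 11
  (xx|x*|(x|y)*)* — new start has ε-edges to the inner start and to the new accept, so |ε-closure| = 2 + 11 = 13
  xx — |ε-closure| equals the left operand's closure size = 1 (its accept is not ε-reachable, so the closure stops there)
  z|xx — new start ε-reaches every alternative's start; none of them accept ε, so the new accept is not reached: |ε-closure| = 1 + 1 + 1 = 3
  (xx|x*|(x|y)*)*(z|xx) — the left operand accepts ε, so the closure extends into the next operand (via the concat ε-link); |ε-closure| = 13 + 3 = 16

16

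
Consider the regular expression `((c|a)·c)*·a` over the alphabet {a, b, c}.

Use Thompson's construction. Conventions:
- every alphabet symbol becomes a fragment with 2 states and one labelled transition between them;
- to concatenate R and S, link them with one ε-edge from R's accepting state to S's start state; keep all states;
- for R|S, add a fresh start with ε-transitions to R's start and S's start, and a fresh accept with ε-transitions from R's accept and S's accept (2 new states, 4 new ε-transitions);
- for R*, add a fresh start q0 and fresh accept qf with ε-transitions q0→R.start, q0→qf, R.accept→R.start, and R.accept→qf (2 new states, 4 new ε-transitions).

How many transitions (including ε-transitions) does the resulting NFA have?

Building bottom-up:
Each of the 4 symbol leaves contributes 1 transition (1 symbol, 0 ε).
  c|a = 6 transitions (2 symbol, 4 ε)
  (c|a)·c = 8 transitions (3 symbol, 5 ε)
  ((c|a)·c)* = 12 transitions (3 symbol, 9 ε)
  ((c|a)·c)*·a = 14 transitions (4 symbol, 10 ε)

14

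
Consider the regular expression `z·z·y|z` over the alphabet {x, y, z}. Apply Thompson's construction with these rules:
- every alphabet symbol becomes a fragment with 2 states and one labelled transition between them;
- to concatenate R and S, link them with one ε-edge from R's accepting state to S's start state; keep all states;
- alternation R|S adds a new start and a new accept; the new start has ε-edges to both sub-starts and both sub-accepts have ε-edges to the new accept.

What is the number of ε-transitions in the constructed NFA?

6

Bottom-up over the parse tree:
Each of the 4 symbol leaves contributes 0 ε-transitions.
  z·z·y → 2 ε-transitions
  z·z·y|z → 6 ε-transitions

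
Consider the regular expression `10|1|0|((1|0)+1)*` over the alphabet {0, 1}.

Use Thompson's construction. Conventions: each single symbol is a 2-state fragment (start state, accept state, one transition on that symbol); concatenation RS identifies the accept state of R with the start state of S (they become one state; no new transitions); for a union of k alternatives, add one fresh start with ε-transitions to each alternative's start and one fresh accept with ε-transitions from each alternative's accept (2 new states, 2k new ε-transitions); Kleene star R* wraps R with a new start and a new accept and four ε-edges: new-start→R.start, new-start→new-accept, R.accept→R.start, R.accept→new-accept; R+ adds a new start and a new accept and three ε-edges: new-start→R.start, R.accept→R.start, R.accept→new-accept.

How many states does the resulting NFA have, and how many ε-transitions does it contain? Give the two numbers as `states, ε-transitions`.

20, 19

Bottom-up over the parse tree:
Each of the 7 symbol leaves contributes 2 states and 0 ε-transitions.
  10 → 3 states, 0 ε-transitions
  1|0 → 6 states, 4 ε-transitions
  (1|0)+ → 8 states, 7 ε-transitions
  (1|0)+1 → 9 states, 7 ε-transitions
  ((1|0)+1)* → 11 states, 11 ε-transitions
  10|1|0|((1|0)+1)* → 20 states, 19 ε-transitions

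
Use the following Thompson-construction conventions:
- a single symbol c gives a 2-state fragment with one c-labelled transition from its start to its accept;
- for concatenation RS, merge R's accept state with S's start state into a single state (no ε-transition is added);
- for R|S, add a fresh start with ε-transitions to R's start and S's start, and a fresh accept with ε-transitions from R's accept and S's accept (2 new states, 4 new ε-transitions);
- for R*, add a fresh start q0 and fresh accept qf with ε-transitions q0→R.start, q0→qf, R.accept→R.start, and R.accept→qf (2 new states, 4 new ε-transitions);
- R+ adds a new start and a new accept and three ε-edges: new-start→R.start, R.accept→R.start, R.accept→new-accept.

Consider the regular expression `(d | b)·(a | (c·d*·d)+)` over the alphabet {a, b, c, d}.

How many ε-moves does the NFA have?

By structural recursion:
Each of the 6 symbol leaves contributes 0 ε-transitions.
  d | b : 4 ε-transitions
  d* : 4 ε-transitions
  c·d*·d : 4 ε-transitions
  (c·d*·d)+ : 7 ε-transitions
  a | (c·d*·d)+ : 11 ε-transitions
  (d | b)·(a | (c·d*·d)+) : 15 ε-transitions

15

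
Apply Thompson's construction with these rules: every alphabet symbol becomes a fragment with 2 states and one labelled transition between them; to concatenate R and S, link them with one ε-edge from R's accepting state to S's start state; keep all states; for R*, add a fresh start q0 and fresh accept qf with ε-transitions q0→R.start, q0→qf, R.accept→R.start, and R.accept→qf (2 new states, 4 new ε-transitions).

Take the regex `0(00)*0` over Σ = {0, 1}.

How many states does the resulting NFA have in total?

Building bottom-up:
Each of the 4 symbol leaves contributes a 2-state fragment.
  00 — 4 states
  (00)* — 6 states
  0(00)*0 — 10 states

10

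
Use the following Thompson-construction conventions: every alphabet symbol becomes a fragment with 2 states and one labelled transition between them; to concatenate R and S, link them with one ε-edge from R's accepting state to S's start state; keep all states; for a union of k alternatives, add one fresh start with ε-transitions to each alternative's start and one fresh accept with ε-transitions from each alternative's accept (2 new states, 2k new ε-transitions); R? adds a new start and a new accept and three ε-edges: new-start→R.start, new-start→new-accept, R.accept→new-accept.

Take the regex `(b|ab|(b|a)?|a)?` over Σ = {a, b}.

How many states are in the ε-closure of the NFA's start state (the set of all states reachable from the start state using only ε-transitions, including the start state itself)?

Compute the ε-closure size of each fragment's start state recursively; a symbol fragment's start has no outgoing ε-edge, so its closure is just itself (size 1).
  ab → same as the first factor's closure: |ε-closure| = 1
  b|a → new start ε-reaches every alternative's start; none of them accept ε, so the new accept is not reached: |ε-closure| = 1 + 1 + 1 = 3
  (b|a)? → new start has ε-edges to the inner start and to the new accept, so |ε-closure| = 2 + 3 = 5
  b|ab|(b|a)?|a → new start ε-reaches every alternative's start; at least one alternative accepts ε, so the union's new accept is reached too: |ε-closure| = 1 + 1 + 1 + 5 + 1 + 1 = 10
  (b|ab|(b|a)?|a)? → new start has ε-edges to the inner start and to the new accept, so |ε-closure| = 2 + 10 = 12

12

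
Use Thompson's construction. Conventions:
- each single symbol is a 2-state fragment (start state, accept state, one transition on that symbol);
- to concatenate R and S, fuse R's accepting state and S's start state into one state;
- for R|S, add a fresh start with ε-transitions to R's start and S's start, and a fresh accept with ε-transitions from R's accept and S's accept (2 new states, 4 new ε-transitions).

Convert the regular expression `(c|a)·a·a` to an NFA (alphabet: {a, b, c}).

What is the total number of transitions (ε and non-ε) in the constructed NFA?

8

By structural recursion:
Each of the 4 symbol leaves contributes 1 transition (1 symbol, 0 ε).
  c|a → 6 transitions (2 symbol, 4 ε)
  (c|a)·a·a → 8 transitions (4 symbol, 4 ε)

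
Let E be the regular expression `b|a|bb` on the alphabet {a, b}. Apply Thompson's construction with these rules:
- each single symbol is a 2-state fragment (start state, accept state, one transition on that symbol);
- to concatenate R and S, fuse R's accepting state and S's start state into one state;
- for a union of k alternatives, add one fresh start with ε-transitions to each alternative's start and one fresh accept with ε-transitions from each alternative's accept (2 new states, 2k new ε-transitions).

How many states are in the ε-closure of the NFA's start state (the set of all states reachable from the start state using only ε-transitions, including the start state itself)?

4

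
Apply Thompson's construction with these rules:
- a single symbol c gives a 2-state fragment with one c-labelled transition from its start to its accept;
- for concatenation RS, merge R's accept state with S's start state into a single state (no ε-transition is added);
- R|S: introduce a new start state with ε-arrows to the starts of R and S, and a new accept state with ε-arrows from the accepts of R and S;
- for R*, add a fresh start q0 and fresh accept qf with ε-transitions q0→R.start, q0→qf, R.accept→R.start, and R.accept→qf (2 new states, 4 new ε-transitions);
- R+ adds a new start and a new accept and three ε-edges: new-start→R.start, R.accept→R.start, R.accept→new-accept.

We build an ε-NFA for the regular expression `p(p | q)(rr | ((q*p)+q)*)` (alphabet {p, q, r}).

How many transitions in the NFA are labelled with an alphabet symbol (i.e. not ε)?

By structural recursion:
Each of the 8 symbol leaves contributes exactly 1 symbol transition.
  p | q = 2 symbol transitions
  rr = 2 symbol transitions
  q* = 1 symbol transition
  q*p = 2 symbol transitions
  (q*p)+ = 2 symbol transitions
  (q*p)+q = 3 symbol transitions
  ((q*p)+q)* = 3 symbol transitions
  rr | ((q*p)+q)* = 5 symbol transitions
  p(p | q)(rr | ((q*p)+q)*) = 8 symbol transitions

8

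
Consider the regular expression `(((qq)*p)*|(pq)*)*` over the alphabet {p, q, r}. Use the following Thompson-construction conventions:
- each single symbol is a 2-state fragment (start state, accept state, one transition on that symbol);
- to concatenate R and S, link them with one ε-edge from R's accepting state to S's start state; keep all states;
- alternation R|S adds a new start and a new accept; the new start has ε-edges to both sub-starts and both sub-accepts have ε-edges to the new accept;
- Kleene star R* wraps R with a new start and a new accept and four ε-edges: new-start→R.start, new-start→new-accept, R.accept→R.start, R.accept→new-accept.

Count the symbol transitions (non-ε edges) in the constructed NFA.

5

By structural recursion:
Each of the 5 symbol leaves contributes exactly 1 symbol transition.
  qq → 2 symbol transitions
  (qq)* → 2 symbol transitions
  (qq)*p → 3 symbol transitions
  ((qq)*p)* → 3 symbol transitions
  pq → 2 symbol transitions
  (pq)* → 2 symbol transitions
  ((qq)*p)*|(pq)* → 5 symbol transitions
  (((qq)*p)*|(pq)*)* → 5 symbol transitions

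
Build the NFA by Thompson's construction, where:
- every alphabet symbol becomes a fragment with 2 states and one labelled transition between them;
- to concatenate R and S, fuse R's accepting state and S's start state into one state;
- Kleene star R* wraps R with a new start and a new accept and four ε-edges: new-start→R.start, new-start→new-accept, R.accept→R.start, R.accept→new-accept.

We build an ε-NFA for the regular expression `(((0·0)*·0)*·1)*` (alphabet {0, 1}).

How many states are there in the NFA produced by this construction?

Bottom-up over the parse tree:
Each of the 4 symbol leaves contributes a 2-state fragment.
  0·0 → 3 states
  (0·0)* → 5 states
  (0·0)*·0 → 6 states
  ((0·0)*·0)* → 8 states
  ((0·0)*·0)*·1 → 9 states
  (((0·0)*·0)*·1)* → 11 states

11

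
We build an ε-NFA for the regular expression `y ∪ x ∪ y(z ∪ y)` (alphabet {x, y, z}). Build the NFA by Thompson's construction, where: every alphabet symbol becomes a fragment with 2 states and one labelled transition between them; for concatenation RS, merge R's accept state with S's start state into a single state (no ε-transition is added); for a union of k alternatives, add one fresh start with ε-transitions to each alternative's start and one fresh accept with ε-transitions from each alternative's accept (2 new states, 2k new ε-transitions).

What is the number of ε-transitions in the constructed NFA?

10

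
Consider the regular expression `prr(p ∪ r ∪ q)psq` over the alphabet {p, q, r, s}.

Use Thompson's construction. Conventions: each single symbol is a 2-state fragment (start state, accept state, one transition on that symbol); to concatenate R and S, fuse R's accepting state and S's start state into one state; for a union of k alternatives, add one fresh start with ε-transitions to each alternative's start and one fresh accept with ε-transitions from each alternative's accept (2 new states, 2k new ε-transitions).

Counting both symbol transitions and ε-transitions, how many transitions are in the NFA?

15

Building bottom-up:
Each of the 9 symbol leaves contributes 1 transition (1 symbol, 0 ε).
  p ∪ r ∪ q — 9 transitions (3 symbol, 6 ε)
  prr(p ∪ r ∪ q)psq — 15 transitions (9 symbol, 6 ε)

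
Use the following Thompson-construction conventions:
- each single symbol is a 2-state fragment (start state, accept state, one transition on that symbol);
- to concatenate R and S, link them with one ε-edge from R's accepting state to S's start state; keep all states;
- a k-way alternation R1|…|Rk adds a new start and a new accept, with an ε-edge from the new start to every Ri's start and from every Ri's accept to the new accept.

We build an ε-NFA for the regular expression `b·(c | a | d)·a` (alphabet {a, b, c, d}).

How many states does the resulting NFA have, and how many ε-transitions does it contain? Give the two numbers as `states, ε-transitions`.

By structural recursion:
Each of the 5 symbol leaves contributes 2 states and 0 ε-transitions.
  c | a | d → 8 states, 6 ε-transitions
  b·(c | a | d)·a → 12 states, 8 ε-transitions

12, 8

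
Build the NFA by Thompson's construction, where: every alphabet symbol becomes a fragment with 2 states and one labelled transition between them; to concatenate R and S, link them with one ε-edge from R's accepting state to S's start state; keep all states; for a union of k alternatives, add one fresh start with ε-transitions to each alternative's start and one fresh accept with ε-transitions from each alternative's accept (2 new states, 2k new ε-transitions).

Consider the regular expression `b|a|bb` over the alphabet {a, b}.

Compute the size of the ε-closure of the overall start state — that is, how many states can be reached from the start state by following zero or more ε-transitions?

4

Let C(F) = |ε-closure(F.start)| within fragment F, and note whether F accepts ε. Symbol fragments have C = 1 and do not accept ε. Then:
  bb : same as the first factor's closure: |ε-closure| = 1
  b|a|bb : |ε-closure| = 1 + 1 + 1 + 1 = 4 (the new accept is not ε-reachable since no branch accepts ε)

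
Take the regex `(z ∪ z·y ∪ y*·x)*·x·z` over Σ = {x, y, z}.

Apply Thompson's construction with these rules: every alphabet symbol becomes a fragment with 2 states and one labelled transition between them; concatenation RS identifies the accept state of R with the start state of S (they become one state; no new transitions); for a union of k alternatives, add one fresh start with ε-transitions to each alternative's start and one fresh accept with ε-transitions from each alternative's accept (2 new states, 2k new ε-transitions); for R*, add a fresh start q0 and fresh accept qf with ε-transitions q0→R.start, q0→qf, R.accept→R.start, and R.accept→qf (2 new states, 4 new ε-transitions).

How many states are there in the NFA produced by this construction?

Per subexpression:
Each of the 7 symbol leaves contributes a 2-state fragment.
  z·y : 3 states
  y* : 4 states
  y*·x : 5 states
  z ∪ z·y ∪ y*·x : 12 states
  (z ∪ z·y ∪ y*·x)* : 14 states
  (z ∪ z·y ∪ y*·x)*·x·z : 16 states

16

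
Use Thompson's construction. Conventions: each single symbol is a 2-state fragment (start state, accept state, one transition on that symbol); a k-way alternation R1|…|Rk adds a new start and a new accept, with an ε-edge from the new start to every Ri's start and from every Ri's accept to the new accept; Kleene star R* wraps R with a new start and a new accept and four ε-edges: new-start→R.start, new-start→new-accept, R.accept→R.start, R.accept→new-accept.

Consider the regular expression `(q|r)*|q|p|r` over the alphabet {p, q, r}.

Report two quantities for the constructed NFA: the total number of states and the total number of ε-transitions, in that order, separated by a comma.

Recursing over subexpressions:
Each of the 5 symbol leaves contributes 2 states and 0 ε-transitions.
  q|r : 6 states, 4 ε-transitions
  (q|r)* : 8 states, 8 ε-transitions
  (q|r)*|q|p|r : 16 states, 16 ε-transitions

16, 16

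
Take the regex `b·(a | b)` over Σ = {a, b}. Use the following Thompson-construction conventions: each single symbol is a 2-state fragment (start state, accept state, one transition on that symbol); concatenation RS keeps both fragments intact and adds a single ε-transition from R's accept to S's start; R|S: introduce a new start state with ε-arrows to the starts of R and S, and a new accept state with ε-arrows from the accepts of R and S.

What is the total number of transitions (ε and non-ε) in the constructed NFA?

By structural recursion:
Each of the 3 symbol leaves contributes 1 transition (1 symbol, 0 ε).
  a | b → 6 transitions (2 symbol, 4 ε)
  b·(a | b) → 8 transitions (3 symbol, 5 ε)

8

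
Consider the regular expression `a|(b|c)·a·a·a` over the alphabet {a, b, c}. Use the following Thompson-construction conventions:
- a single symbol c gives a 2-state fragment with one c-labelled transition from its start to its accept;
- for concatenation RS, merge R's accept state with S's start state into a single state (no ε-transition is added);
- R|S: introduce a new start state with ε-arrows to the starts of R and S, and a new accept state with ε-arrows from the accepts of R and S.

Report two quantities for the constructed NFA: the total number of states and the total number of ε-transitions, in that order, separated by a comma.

13, 8

Recursing over subexpressions:
Each of the 6 symbol leaves contributes 2 states and 0 ε-transitions.
  b|c = 6 states, 4 ε-transitions
  (b|c)·a·a·a = 9 states, 4 ε-transitions
  a|(b|c)·a·a·a = 13 states, 8 ε-transitions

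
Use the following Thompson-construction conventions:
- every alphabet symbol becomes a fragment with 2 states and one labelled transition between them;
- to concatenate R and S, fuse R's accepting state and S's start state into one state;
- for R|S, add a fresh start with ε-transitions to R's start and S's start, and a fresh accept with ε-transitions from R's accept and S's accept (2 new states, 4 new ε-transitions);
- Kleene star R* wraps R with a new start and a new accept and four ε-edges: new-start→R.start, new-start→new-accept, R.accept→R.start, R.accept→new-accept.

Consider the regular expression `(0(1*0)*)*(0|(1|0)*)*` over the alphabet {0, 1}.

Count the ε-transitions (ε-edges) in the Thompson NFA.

Bottom-up over the parse tree:
Each of the 6 symbol leaves contributes 0 ε-transitions.
  1* = 4 ε-transitions
  1*0 = 4 ε-transitions
  (1*0)* = 8 ε-transitions
  0(1*0)* = 8 ε-transitions
  (0(1*0)*)* = 12 ε-transitions
  1|0 = 4 ε-transitions
  (1|0)* = 8 ε-transitions
  0|(1|0)* = 12 ε-transitions
  (0|(1|0)*)* = 16 ε-transitions
  (0(1*0)*)*(0|(1|0)*)* = 28 ε-transitions

28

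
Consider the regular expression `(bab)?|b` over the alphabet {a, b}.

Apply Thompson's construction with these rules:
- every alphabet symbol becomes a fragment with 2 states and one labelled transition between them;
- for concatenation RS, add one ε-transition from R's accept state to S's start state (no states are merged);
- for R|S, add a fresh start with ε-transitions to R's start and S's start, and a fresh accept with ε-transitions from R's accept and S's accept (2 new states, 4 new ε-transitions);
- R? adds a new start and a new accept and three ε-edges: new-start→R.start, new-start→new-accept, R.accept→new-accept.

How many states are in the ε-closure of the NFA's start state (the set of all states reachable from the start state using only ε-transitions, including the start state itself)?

Compute the ε-closure size of each fragment's start state recursively; a symbol fragment's start has no outgoing ε-edge, so its closure is just itself (size 1).
  bab — same as the first factor's closure: |ε-closure| = 1
  (bab)? — new start has ε-edges to the inner start and to the new accept, so |ε-closure| = 2 + 1 = 3
  (bab)?|b — |ε-closure| = 1 (new start) + (3 + 1) + 1 (new accept, since some branch ε-reaches its own accept) = 6

6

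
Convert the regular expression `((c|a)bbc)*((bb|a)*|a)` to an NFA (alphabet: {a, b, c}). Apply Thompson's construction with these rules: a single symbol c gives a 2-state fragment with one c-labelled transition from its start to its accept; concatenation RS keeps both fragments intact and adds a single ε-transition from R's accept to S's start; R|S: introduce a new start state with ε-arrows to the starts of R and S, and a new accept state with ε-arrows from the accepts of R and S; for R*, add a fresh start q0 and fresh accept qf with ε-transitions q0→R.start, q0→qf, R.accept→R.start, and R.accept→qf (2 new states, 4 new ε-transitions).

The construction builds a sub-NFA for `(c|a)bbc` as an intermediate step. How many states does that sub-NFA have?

12

Fragment for `(c|a)bbc`:
Each of the 5 symbol leaves contributes a 2-state fragment.
  c|a : 6 states
  (c|a)bbc : 12 states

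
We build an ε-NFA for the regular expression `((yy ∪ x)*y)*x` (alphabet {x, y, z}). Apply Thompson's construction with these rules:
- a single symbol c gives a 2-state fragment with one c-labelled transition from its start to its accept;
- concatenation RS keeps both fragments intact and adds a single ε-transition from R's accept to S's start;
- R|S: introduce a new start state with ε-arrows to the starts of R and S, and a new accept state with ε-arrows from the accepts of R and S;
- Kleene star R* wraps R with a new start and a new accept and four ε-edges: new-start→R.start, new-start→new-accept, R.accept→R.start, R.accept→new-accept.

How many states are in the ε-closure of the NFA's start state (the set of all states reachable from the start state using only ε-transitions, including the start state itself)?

Compute the ε-closure size of each fragment's start state recursively; a symbol fragment's start has no outgoing ε-edge, so its closure is just itself (size 1).
  yy — C equals the left operand's closure size = 1 (its accept is not ε-reachable, so the closure stops there)
  yy ∪ x — new start ε-reaches every alternative's start; none of them accept ε, so the new accept is not reached: C = 1 + 1 + 1 = 3
  (yy ∪ x)* — the star's fresh start ε-reaches both the body's start and the fresh accept: C = 2 + 3 = 5
  (yy ∪ x)*y — the left operand accepts ε, so the closure extends into the next operand (via the concat ε-link); C = 5 + 1 = 6
  ((yy ∪ x)*y)* — new start has ε-edges to the inner start and to the new accept, so C = 2 + 6 = 8
  ((yy ∪ x)*y)*x — C = 8 + 1 = 9 (closure spills across the concat boundary because the left factor accepts ε)

9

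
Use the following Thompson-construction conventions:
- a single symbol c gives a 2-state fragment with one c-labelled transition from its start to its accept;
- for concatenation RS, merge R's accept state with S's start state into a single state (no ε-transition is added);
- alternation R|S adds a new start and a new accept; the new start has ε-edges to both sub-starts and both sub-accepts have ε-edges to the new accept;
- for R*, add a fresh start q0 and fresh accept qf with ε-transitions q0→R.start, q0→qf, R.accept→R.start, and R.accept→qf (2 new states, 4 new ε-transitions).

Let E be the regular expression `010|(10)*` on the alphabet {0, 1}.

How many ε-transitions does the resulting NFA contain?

Per subexpression:
Each of the 5 symbol leaves contributes 0 ε-transitions.
  010 : 0 ε-transitions
  10 : 0 ε-transitions
  (10)* : 4 ε-transitions
  010|(10)* : 8 ε-transitions

8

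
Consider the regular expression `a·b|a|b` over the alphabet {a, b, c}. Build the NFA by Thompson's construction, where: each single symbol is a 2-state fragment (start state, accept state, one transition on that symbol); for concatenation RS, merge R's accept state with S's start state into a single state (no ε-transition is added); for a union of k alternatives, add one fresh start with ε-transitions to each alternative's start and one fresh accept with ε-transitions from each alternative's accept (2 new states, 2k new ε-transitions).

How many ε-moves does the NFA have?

Per subexpression:
Each of the 4 symbol leaves contributes 0 ε-transitions.
  a·b — 0 ε-transitions
  a·b|a|b — 6 ε-transitions

6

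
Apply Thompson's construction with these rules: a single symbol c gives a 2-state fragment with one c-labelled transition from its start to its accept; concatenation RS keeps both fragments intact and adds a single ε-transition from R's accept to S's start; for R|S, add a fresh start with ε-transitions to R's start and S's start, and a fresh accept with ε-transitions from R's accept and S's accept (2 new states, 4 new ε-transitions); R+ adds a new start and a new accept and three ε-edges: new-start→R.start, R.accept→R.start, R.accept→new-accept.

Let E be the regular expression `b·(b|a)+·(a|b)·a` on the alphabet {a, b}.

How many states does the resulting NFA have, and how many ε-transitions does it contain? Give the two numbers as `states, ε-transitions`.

18, 14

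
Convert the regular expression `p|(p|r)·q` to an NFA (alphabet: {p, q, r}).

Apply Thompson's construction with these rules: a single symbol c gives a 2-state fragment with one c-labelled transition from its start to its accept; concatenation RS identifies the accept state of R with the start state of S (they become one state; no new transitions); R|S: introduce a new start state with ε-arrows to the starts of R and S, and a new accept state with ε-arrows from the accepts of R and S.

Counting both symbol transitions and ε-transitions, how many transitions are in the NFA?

Per subexpression:
Each of the 4 symbol leaves contributes 1 transition (1 symbol, 0 ε).
  p|r = 6 transitions (2 symbol, 4 ε)
  (p|r)·q = 7 transitions (3 symbol, 4 ε)
  p|(p|r)·q = 12 transitions (4 symbol, 8 ε)

12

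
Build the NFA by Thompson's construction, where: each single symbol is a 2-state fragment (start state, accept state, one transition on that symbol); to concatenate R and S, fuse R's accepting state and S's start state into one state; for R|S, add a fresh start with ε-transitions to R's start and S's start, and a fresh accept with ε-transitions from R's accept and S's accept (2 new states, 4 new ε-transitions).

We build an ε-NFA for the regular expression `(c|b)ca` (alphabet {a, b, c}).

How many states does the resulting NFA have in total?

8

Bottom-up over the parse tree:
Each of the 4 symbol leaves contributes a 2-state fragment.
  c|b = 6 states
  (c|b)ca = 8 states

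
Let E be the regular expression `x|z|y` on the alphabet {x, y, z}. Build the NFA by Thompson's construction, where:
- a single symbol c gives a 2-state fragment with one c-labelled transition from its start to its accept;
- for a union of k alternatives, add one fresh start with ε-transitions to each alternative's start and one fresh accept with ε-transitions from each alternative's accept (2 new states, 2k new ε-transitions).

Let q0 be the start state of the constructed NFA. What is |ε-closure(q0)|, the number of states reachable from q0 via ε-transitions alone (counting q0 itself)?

Let C(F) = |ε-closure(F.start)| within fragment F, and note whether F accepts ε. Symbol fragments have C = 1 and do not accept ε. Then:
  x|z|y : new start ε-reaches every alternative's start; none of them accept ε, so the new accept is not reached: C = 1 + 1 + 1 + 1 = 4

4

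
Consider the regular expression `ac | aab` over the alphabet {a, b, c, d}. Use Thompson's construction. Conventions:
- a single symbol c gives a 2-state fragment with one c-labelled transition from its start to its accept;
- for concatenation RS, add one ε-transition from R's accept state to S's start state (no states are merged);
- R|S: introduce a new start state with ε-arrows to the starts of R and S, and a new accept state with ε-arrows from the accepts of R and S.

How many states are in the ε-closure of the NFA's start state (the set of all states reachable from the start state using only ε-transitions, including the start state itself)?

3

Let C(F) = |ε-closure(F.start)| within fragment F, and note whether F accepts ε. Symbol fragments have C = 1 and do not accept ε. Then:
  ac : same as the first factor's closure: |closure| = 1
  aab : |closure| equals the left operand's closure size = 1 (its accept is not ε-reachable, so the closure stops there)
  ac | aab : new start ε-reaches every alternative's start; none of them accept ε, so the new accept is not reached: |closure| = 1 + 1 + 1 = 3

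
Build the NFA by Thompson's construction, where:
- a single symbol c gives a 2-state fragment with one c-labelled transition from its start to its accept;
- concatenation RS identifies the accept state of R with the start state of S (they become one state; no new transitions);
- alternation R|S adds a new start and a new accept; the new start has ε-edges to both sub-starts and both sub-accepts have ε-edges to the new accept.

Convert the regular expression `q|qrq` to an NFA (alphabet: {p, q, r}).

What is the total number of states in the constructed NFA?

8

Bottom-up over the parse tree:
Each of the 4 symbol leaves contributes a 2-state fragment.
  qrq — 4 states
  q|qrq — 8 states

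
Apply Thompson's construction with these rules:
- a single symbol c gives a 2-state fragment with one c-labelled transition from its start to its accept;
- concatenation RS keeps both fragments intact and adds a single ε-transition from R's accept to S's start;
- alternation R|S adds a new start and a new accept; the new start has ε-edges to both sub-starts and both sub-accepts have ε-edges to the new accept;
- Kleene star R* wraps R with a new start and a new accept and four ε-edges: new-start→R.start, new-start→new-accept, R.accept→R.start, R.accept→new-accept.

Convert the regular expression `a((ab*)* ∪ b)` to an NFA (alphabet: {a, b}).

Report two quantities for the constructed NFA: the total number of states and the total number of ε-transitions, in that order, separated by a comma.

By structural recursion:
Each of the 4 symbol leaves contributes 2 states and 0 ε-transitions.
  b* = 4 states, 4 ε-transitions
  ab* = 6 states, 5 ε-transitions
  (ab*)* = 8 states, 9 ε-transitions
  (ab*)* ∪ b = 12 states, 13 ε-transitions
  a((ab*)* ∪ b) = 14 states, 14 ε-transitions

14, 14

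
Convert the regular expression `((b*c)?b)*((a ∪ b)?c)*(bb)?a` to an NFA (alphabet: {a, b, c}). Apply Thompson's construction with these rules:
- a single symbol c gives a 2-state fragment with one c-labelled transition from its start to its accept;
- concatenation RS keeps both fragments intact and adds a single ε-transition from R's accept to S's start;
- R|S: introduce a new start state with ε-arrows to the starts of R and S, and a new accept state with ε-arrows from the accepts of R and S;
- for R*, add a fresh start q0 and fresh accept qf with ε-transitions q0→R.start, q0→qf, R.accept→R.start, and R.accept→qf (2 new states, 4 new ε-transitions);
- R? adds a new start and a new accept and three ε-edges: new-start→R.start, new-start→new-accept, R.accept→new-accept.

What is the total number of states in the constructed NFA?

32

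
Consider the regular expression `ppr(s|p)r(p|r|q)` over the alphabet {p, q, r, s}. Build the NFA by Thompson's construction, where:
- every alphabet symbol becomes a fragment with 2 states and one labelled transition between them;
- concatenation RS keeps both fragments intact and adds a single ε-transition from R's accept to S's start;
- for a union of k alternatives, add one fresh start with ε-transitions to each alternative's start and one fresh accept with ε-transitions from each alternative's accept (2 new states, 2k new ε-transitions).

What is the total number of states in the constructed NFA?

22

Building bottom-up:
Each of the 9 symbol leaves contributes a 2-state fragment.
  s|p → 6 states
  p|r|q → 8 states
  ppr(s|p)r(p|r|q) → 22 states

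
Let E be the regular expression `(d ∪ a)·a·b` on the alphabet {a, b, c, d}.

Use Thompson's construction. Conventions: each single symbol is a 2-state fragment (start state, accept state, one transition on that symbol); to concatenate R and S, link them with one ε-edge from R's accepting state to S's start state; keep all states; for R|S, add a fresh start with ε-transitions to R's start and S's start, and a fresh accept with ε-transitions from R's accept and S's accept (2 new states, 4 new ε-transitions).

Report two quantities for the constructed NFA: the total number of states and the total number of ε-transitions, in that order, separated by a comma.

Recursing over subexpressions:
Each of the 4 symbol leaves contributes 2 states and 0 ε-transitions.
  d ∪ a : 6 states, 4 ε-transitions
  (d ∪ a)·a·b : 10 states, 6 ε-transitions

10, 6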